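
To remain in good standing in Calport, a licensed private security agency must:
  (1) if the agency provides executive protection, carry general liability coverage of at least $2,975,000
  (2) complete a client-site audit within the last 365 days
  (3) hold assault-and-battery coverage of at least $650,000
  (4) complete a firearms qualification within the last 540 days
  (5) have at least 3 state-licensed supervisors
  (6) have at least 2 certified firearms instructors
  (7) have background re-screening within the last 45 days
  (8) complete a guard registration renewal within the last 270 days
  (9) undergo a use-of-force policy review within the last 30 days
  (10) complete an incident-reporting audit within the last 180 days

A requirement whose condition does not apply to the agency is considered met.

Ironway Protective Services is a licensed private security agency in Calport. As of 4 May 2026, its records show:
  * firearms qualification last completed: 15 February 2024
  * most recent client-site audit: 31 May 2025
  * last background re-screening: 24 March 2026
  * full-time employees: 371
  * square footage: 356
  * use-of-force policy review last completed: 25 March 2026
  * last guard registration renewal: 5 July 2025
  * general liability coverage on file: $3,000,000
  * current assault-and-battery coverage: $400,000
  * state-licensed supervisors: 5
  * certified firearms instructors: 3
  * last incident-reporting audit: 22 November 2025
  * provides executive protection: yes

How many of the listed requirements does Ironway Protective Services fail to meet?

1. condition 'provides executive protection' holds; general liability coverage $3,000,000 ≥ $2,975,000 → met
2. client-site audit 338 days ago vs limit 365 → met
3. assault-and-battery coverage $400,000 < $650,000 → not met
4. firearms qualification 809 days ago vs limit 540 → not met
5. state-licensed supervisors 5 ≥ 3 → met
6. certified firearms instructors 3 ≥ 2 → met
7. background re-screening 41 days ago vs limit 45 → met
8. guard registration renewal 303 days ago vs limit 270 → not met
9. use-of-force policy review 40 days ago vs limit 30 → not met
10. incident-reporting audit 163 days ago vs limit 180 → met
Not met: 4 of 10

4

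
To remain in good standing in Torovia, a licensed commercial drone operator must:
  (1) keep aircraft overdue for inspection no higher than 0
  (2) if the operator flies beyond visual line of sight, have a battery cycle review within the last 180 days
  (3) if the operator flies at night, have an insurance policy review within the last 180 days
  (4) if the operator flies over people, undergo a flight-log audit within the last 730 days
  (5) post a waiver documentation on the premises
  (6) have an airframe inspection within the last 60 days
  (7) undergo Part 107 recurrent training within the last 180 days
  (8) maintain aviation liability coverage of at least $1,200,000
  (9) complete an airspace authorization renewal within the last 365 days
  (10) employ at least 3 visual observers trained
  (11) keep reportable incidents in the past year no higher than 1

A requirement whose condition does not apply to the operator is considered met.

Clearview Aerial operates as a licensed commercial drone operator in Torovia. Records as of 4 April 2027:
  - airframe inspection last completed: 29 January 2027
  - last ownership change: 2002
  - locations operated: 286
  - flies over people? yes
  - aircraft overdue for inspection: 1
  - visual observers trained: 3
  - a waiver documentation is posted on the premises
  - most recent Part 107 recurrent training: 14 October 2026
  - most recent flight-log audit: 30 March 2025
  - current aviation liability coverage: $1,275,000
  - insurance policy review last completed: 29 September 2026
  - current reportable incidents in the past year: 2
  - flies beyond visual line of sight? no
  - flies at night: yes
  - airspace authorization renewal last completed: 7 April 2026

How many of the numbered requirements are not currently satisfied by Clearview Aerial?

5

1. aircraft overdue for inspection 1 > 0 → not met
2. condition 'flies beyond visual line of sight' does not hold → requirement n/a → met
3. condition 'flies at night' holds; insurance policy review 187 days ago vs limit 180 → not met
4. condition 'flies over people' holds; flight-log audit 735 days ago vs limit 730 → not met
5. waiver documentation present → met
6. airframe inspection 65 days ago vs limit 60 → not met
7. Part 107 recurrent training 172 days ago vs limit 180 → met
8. aviation liability coverage $1,275,000 ≥ $1,200,000 → met
9. airspace authorization renewal 362 days ago vs limit 365 → met
10. visual observers trained 3 ≥ 3 → met
11. reportable incidents in the past year 2 > 1 → not met
Not met: 5 of 11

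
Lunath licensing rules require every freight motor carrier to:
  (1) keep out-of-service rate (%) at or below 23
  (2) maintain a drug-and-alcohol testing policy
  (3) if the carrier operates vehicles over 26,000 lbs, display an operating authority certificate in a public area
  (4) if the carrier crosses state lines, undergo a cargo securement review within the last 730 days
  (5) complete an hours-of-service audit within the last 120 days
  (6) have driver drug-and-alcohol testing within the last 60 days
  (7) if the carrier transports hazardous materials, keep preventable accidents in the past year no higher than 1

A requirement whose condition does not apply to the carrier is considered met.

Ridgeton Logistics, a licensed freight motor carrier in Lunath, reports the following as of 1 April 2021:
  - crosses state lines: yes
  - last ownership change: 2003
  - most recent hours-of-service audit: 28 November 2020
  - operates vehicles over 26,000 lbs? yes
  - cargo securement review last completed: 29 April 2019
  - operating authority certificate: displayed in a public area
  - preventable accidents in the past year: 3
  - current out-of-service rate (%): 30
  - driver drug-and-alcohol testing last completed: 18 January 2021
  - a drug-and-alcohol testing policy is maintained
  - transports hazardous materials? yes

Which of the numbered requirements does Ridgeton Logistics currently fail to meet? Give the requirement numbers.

1. out-of-service rate (%) 30 > 23 → not met
2. drug-and-alcohol testing policy present → met
3. condition 'operates vehicles over 26,000 lbs' holds; operating authority certificate present → met
4. condition 'crosses state lines' holds; cargo securement review 703 days ago vs limit 730 → met
5. hours-of-service audit 124 days ago vs limit 120 → not met
6. driver drug-and-alcohol testing 73 days ago vs limit 60 → not met
7. condition 'transports hazardous materials' holds; preventable accidents in the past year 3 > 1 → not met
Not met: 1, 5, 6, 7

1, 5, 6, 7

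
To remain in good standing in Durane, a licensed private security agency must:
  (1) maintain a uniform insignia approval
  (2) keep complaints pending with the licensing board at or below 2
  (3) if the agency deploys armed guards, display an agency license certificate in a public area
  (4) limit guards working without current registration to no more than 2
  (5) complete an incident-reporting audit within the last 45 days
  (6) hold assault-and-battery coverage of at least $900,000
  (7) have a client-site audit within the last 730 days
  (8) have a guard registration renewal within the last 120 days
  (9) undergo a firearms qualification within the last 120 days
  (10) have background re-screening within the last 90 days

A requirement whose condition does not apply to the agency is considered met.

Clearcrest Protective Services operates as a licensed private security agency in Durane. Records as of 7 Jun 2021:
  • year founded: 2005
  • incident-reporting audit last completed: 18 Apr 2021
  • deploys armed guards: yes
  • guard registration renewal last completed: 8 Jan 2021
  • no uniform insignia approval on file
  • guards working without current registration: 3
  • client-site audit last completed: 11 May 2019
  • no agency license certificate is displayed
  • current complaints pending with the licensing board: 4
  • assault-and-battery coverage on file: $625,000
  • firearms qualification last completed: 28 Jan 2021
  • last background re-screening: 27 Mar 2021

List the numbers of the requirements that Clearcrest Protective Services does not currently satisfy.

1, 2, 3, 4, 5, 6, 7, 8, 9

1. uniform insignia approval absent → not met
2. complaints pending with the licensing board 4 > 2 → not met
3. condition 'deploys armed guards' holds; agency license certificate absent → not met
4. guards working without current registration 3 > 2 → not met
5. incident-reporting audit 50 days ago vs limit 45 → not met
6. assault-and-battery coverage $625,000 < $900,000 → not met
7. client-site audit 758 days ago vs limit 730 → not met
8. guard registration renewal 150 days ago vs limit 120 → not met
9. firearms qualification 130 days ago vs limit 120 → not met
10. background re-screening 72 days ago vs limit 90 → met
Not met: 1, 2, 3, 4, 5, 6, 7, 8, 9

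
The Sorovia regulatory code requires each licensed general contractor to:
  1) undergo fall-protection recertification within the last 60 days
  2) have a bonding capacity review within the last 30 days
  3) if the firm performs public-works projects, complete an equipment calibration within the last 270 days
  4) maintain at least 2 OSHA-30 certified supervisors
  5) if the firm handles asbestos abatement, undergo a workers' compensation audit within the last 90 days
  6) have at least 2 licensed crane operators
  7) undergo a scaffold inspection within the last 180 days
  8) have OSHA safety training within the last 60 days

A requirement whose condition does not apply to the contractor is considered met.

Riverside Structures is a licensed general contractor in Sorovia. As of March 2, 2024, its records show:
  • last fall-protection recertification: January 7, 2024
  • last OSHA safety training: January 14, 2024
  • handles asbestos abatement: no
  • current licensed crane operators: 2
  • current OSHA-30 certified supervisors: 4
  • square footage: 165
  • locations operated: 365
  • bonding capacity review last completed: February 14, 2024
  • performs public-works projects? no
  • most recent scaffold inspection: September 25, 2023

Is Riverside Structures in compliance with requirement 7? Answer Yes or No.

7. scaffold inspection 159 days ago vs limit 180 → met

Yes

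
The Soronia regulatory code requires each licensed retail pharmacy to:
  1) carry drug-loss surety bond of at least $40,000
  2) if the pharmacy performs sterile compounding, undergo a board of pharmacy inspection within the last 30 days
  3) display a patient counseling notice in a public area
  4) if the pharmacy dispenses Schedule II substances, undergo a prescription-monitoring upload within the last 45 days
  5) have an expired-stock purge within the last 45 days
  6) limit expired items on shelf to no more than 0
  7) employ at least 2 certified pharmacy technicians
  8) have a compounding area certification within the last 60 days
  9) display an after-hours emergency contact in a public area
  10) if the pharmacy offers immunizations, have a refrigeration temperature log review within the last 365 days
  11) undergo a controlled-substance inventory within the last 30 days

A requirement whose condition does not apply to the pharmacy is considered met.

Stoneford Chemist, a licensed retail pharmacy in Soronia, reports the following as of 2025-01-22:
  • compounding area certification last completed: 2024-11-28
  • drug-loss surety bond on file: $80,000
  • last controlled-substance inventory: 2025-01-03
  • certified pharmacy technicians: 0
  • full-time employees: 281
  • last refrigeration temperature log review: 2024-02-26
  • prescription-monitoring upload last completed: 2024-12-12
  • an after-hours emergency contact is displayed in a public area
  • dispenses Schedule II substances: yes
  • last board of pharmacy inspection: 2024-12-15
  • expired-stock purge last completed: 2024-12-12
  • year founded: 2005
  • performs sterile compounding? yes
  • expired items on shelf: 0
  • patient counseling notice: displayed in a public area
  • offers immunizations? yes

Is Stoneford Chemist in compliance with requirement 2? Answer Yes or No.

No

2. condition 'performs sterile compounding' holds; board of pharmacy inspection 38 days ago vs limit 30 → not met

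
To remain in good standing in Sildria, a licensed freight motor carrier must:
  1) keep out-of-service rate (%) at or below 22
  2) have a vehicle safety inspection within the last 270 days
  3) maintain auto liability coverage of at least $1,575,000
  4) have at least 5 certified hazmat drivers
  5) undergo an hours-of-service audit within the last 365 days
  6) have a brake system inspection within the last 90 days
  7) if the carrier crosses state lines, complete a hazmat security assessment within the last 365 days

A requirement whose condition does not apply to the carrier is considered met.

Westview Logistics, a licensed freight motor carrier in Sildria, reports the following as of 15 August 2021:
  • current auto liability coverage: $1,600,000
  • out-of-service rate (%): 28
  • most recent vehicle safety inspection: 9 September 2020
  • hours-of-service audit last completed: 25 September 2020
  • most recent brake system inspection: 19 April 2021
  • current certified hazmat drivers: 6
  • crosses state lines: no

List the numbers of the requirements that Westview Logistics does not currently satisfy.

1, 2, 6

1. out-of-service rate (%) 28 > 22 → not met
2. vehicle safety inspection 340 days ago vs limit 270 → not met
3. auto liability coverage $1,600,000 ≥ $1,575,000 → met
4. certified hazmat drivers 6 ≥ 5 → met
5. hours-of-service audit 324 days ago vs limit 365 → met
6. brake system inspection 118 days ago vs limit 90 → not met
7. condition 'crosses state lines' does not hold → requirement n/a → met
Not met: 1, 2, 6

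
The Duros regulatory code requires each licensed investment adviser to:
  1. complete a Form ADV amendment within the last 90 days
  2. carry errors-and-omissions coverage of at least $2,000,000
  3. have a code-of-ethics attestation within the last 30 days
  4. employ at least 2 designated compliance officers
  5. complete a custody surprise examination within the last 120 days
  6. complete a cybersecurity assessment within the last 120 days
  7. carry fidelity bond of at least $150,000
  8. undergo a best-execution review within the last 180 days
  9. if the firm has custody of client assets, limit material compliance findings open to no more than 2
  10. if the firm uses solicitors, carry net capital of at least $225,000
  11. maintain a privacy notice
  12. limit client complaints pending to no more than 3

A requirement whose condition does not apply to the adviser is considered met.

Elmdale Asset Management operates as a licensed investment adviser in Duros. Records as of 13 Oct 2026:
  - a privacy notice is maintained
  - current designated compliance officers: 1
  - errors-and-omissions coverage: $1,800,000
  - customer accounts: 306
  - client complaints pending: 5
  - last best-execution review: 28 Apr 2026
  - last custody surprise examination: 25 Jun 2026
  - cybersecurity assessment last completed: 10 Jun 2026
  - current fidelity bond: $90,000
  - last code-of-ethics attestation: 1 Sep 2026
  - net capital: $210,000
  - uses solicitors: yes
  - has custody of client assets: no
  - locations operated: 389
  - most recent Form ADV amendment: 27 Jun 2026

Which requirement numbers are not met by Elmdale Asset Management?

1, 2, 3, 4, 6, 7, 10, 12

1. Form ADV amendment 108 days ago vs limit 90 → not met
2. errors-and-omissions coverage $1,800,000 < $2,000,000 → not met
3. code-of-ethics attestation 42 days ago vs limit 30 → not met
4. designated compliance officers 1 < 2 → not met
5. custody surprise examination 110 days ago vs limit 120 → met
6. cybersecurity assessment 125 days ago vs limit 120 → not met
7. fidelity bond $90,000 < $150,000 → not met
8. best-execution review 168 days ago vs limit 180 → met
9. condition 'has custody of client assets' does not hold → requirement n/a → met
10. condition 'uses solicitors' holds; net capital $210,000 < $225,000 → not met
11. privacy notice present → met
12. client complaints pending 5 > 3 → not met
Not met: 1, 2, 3, 4, 6, 7, 10, 12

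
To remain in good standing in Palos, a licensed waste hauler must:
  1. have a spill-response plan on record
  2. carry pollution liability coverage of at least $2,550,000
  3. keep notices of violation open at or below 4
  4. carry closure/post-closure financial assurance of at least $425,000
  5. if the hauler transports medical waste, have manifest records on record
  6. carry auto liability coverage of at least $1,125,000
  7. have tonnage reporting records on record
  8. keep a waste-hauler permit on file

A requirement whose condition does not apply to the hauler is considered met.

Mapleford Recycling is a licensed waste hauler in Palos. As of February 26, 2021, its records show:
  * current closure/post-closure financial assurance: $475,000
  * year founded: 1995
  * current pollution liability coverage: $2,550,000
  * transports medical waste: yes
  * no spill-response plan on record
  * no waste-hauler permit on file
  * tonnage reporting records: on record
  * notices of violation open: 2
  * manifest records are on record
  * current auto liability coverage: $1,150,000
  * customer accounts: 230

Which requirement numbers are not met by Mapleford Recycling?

1, 8

1. spill-response plan absent → not met
2. pollution liability coverage $2,550,000 ≥ $2,550,000 → met
3. notices of violation open 2 ≤ 4 → met
4. closure/post-closure financial assurance $475,000 ≥ $425,000 → met
5. condition 'transports medical waste' holds; manifest records present → met
6. auto liability coverage $1,150,000 ≥ $1,125,000 → met
7. tonnage reporting records present → met
8. waste-hauler permit absent → not met
Not met: 1, 8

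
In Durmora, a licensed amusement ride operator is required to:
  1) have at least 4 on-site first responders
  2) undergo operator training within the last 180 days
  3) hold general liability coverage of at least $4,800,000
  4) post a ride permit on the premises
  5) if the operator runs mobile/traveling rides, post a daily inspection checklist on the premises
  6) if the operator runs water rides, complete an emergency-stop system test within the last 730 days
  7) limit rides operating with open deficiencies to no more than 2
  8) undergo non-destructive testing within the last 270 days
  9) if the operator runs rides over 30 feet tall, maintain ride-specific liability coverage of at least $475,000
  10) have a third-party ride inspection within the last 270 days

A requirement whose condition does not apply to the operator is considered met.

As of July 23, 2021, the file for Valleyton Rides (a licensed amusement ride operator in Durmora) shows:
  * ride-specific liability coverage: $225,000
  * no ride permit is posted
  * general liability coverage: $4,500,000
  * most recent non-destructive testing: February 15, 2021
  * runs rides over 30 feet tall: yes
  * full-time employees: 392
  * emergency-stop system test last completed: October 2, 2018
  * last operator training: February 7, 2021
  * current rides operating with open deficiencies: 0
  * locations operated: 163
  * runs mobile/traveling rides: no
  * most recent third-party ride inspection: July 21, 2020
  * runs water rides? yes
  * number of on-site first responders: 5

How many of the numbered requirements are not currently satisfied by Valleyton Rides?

5

1. on-site first responders 5 ≥ 4 → met
2. operator training 166 days ago vs limit 180 → met
3. general liability coverage $4,500,000 < $4,800,000 → not met
4. ride permit absent → not met
5. condition 'runs mobile/traveling rides' does not hold → requirement n/a → met
6. condition 'runs water rides' holds; emergency-stop system test 1025 days ago vs limit 730 → not met
7. rides operating with open deficiencies 0 ≤ 2 → met
8. non-destructive testing 158 days ago vs limit 270 → met
9. condition 'runs rides over 30 feet tall' holds; ride-specific liability coverage $225,000 < $475,000 → not met
10. third-party ride inspection 367 days ago vs limit 270 → not met
Not met: 5 of 10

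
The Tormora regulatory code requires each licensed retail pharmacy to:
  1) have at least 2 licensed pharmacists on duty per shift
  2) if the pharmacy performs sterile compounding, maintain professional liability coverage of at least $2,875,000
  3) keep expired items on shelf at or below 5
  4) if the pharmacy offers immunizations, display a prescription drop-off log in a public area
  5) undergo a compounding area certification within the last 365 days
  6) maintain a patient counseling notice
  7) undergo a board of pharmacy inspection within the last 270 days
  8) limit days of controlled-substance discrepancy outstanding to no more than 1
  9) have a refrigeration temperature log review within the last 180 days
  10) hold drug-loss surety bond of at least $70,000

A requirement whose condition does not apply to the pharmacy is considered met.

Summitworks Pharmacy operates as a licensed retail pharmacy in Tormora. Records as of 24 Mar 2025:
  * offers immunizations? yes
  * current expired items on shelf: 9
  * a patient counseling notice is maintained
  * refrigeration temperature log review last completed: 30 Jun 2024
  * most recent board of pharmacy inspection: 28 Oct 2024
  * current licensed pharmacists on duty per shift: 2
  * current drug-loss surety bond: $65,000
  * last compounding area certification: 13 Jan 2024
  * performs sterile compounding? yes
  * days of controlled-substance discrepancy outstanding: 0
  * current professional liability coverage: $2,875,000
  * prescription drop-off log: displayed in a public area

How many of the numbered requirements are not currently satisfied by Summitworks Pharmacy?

4

1. licensed pharmacists on duty per shift 2 ≥ 2 → met
2. condition 'performs sterile compounding' holds; professional liability coverage $2,875,000 ≥ $2,875,000 → met
3. expired items on shelf 9 > 5 → not met
4. condition 'offers immunizations' holds; prescription drop-off log present → met
5. compounding area certification 436 days ago vs limit 365 → not met
6. patient counseling notice present → met
7. board of pharmacy inspection 147 days ago vs limit 270 → met
8. days of controlled-substance discrepancy outstanding 0 ≤ 1 → met
9. refrigeration temperature log review 267 days ago vs limit 180 → not met
10. drug-loss surety bond $65,000 < $70,000 → not met
Not met: 4 of 10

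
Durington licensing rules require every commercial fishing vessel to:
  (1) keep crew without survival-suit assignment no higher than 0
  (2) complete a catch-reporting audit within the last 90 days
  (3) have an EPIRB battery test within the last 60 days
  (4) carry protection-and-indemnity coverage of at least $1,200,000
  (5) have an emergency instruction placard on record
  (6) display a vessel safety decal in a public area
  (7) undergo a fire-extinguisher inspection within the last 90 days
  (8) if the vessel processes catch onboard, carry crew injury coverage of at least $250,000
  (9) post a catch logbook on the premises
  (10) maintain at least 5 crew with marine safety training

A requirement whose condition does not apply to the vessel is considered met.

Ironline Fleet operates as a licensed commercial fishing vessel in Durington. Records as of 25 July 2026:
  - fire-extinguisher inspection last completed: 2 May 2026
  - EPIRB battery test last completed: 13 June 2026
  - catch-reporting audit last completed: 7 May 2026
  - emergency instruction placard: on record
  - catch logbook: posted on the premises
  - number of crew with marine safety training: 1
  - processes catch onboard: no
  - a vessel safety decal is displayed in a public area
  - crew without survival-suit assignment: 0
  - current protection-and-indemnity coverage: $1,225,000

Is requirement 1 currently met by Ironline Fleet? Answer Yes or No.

1. crew without survival-suit assignment 0 ≤ 0 → met

Yes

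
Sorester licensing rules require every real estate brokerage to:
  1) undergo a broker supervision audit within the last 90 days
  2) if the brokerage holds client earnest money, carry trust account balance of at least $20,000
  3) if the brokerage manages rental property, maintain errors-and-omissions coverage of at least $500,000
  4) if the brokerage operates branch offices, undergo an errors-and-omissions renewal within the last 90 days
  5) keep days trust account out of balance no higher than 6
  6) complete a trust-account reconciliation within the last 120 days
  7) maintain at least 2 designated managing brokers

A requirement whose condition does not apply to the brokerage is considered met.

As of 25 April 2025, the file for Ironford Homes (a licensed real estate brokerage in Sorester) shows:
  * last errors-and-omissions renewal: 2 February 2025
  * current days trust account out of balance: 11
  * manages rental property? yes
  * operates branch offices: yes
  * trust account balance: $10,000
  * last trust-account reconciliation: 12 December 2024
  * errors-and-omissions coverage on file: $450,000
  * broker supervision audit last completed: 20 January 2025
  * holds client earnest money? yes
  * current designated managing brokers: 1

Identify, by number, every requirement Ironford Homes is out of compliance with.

1, 2, 3, 5, 6, 7

1. broker supervision audit 95 days ago vs limit 90 → not met
2. condition 'holds client earnest money' holds; trust account balance $10,000 < $20,000 → not met
3. condition 'manages rental property' holds; errors-and-omissions coverage $450,000 < $500,000 → not met
4. condition 'operates branch offices' holds; errors-and-omissions renewal 82 days ago vs limit 90 → met
5. days trust account out of balance 11 > 6 → not met
6. trust-account reconciliation 134 days ago vs limit 120 → not met
7. designated managing brokers 1 < 2 → not met
Not met: 1, 2, 3, 5, 6, 7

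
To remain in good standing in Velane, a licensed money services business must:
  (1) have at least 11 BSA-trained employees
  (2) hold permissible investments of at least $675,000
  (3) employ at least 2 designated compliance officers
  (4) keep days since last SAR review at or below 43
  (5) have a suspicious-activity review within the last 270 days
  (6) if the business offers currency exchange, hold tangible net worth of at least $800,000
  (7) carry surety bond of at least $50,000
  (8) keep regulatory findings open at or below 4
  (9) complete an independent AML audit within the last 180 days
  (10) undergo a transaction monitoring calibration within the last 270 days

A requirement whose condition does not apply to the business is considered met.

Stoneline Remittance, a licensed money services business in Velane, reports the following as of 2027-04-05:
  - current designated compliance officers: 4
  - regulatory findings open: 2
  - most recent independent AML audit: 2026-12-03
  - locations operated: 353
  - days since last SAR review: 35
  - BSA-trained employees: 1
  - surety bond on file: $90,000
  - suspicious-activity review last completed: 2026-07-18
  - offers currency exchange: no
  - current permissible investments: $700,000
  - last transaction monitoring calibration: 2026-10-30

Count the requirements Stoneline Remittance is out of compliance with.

1

1. BSA-trained employees 1 < 11 → not met
2. permissible investments $700,000 ≥ $675,000 → met
3. designated compliance officers 4 ≥ 2 → met
4. days since last SAR review 35 ≤ 43 → met
5. suspicious-activity review 261 days ago vs limit 270 → met
6. condition 'offers currency exchange' does not hold → requirement n/a → met
7. surety bond $90,000 ≥ $50,000 → met
8. regulatory findings open 2 ≤ 4 → met
9. independent AML audit 123 days ago vs limit 180 → met
10. transaction monitoring calibration 157 days ago vs limit 270 → met
Not met: 1 of 10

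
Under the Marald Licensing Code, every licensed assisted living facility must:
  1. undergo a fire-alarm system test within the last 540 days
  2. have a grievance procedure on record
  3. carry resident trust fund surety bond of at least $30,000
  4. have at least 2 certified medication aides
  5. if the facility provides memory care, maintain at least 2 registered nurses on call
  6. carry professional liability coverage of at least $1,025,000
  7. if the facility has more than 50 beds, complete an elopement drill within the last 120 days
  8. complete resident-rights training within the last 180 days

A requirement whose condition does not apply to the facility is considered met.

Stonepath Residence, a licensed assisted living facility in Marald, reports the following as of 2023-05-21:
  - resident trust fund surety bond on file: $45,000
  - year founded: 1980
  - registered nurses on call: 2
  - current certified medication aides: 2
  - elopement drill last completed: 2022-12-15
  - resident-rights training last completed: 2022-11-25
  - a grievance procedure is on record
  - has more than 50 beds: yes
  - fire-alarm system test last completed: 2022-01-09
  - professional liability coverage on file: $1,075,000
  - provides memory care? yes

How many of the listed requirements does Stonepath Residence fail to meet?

1

1. fire-alarm system test 497 days ago vs limit 540 → met
2. grievance procedure present → met
3. resident trust fund surety bond $45,000 ≥ $30,000 → met
4. certified medication aides 2 ≥ 2 → met
5. condition 'provides memory care' holds; registered nurses on call 2 ≥ 2 → met
6. professional liability coverage $1,075,000 ≥ $1,025,000 → met
7. condition 'has more than 50 beds' holds; elopement drill 157 days ago vs limit 120 → not met
8. resident-rights training 177 days ago vs limit 180 → met
Not met: 1 of 8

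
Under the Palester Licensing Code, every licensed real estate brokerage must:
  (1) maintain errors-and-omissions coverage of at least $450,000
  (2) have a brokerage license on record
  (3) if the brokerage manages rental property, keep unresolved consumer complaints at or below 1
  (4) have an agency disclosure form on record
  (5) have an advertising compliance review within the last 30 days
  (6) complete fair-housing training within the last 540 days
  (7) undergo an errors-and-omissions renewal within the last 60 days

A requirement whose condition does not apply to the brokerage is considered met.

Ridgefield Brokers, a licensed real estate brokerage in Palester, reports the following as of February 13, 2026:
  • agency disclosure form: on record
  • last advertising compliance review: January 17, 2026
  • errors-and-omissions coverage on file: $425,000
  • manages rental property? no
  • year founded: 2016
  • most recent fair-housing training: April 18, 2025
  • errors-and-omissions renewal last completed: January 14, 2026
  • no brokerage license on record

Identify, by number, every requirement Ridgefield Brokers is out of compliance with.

1, 2

1. errors-and-omissions coverage $425,000 < $450,000 → not met
2. brokerage license absent → not met
3. condition 'manages rental property' does not hold → requirement n/a → met
4. agency disclosure form present → met
5. advertising compliance review 27 days ago vs limit 30 → met
6. fair-housing training 301 days ago vs limit 540 → met
7. errors-and-omissions renewal 30 days ago vs limit 60 → met
Not met: 1, 2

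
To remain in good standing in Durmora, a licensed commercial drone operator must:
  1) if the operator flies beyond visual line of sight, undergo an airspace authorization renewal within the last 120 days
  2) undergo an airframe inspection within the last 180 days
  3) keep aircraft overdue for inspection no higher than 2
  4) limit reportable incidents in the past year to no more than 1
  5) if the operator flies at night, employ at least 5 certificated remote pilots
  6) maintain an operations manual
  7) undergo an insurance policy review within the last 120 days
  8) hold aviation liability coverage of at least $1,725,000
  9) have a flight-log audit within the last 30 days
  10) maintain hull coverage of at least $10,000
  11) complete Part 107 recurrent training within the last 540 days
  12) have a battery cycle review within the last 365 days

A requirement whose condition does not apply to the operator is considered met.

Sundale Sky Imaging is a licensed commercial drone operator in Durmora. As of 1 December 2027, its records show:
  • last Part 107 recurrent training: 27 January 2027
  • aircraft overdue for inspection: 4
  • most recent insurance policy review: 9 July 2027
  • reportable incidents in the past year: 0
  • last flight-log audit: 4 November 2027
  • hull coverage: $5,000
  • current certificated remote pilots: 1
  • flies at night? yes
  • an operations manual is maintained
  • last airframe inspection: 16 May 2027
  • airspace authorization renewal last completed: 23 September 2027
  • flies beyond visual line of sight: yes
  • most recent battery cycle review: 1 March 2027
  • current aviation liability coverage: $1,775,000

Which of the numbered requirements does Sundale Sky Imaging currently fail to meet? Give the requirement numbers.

2, 3, 5, 7, 10

1. condition 'flies beyond visual line of sight' holds; airspace authorization renewal 69 days ago vs limit 120 → met
2. airframe inspection 199 days ago vs limit 180 → not met
3. aircraft overdue for inspection 4 > 2 → not met
4. reportable incidents in the past year 0 ≤ 1 → met
5. condition 'flies at night' holds; certificated remote pilots 1 < 5 → not met
6. operations manual present → met
7. insurance policy review 145 days ago vs limit 120 → not met
8. aviation liability coverage $1,775,000 ≥ $1,725,000 → met
9. flight-log audit 27 days ago vs limit 30 → met
10. hull coverage $5,000 < $10,000 → not met
11. Part 107 recurrent training 308 days ago vs limit 540 → met
12. battery cycle review 275 days ago vs limit 365 → met
Not met: 2, 3, 5, 7, 10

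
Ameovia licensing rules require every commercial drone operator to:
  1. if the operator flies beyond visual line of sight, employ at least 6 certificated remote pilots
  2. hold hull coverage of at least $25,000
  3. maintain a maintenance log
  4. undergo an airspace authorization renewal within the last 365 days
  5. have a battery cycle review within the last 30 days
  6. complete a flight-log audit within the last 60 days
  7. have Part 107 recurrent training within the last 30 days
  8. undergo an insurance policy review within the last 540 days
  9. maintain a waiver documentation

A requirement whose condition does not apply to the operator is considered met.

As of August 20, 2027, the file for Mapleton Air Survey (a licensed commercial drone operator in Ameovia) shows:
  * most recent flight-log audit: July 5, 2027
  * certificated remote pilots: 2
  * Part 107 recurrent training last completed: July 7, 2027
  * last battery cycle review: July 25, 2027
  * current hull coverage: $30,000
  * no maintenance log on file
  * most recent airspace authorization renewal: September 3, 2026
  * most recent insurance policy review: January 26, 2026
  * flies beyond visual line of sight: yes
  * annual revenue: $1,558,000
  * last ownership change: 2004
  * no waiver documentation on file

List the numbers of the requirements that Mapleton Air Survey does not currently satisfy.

1. condition 'flies beyond visual line of sight' holds; certificated remote pilots 2 < 6 → not met
2. hull coverage $30,000 ≥ $25,000 → met
3. maintenance log absent → not met
4. airspace authorization renewal 351 days ago vs limit 365 → met
5. battery cycle review 26 days ago vs limit 30 → met
6. flight-log audit 46 days ago vs limit 60 → met
7. Part 107 recurrent training 44 days ago vs limit 30 → not met
8. insurance policy review 571 days ago vs limit 540 → not met
9. waiver documentation absent → not met
Not met: 1, 3, 7, 8, 9

1, 3, 7, 8, 9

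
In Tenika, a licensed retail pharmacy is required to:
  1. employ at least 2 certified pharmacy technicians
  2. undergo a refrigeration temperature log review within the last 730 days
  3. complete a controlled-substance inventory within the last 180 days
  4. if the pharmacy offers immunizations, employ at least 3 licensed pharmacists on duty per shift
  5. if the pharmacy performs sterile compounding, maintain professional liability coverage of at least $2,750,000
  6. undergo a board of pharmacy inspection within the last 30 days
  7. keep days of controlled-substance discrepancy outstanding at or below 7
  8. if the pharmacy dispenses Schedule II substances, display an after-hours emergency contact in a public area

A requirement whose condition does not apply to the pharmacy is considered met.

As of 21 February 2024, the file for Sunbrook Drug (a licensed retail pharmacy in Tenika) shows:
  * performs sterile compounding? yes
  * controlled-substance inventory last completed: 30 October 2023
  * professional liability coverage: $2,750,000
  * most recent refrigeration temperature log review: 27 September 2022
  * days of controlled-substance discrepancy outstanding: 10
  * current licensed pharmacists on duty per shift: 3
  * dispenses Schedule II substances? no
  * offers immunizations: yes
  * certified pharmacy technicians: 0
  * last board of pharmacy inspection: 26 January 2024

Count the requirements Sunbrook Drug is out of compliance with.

1. certified pharmacy technicians 0 < 2 → not met
2. refrigeration temperature log review 512 days ago vs limit 730 → met
3. controlled-substance inventory 114 days ago vs limit 180 → met
4. condition 'offers immunizations' holds; licensed pharmacists on duty per shift 3 ≥ 3 → met
5. condition 'performs sterile compounding' holds; professional liability coverage $2,750,000 ≥ $2,750,000 → met
6. board of pharmacy inspection 26 days ago vs limit 30 → met
7. days of controlled-substance discrepancy outstanding 10 > 7 → not met
8. condition 'dispenses Schedule II substances' does not hold → requirement n/a → met
Not met: 2 of 8

2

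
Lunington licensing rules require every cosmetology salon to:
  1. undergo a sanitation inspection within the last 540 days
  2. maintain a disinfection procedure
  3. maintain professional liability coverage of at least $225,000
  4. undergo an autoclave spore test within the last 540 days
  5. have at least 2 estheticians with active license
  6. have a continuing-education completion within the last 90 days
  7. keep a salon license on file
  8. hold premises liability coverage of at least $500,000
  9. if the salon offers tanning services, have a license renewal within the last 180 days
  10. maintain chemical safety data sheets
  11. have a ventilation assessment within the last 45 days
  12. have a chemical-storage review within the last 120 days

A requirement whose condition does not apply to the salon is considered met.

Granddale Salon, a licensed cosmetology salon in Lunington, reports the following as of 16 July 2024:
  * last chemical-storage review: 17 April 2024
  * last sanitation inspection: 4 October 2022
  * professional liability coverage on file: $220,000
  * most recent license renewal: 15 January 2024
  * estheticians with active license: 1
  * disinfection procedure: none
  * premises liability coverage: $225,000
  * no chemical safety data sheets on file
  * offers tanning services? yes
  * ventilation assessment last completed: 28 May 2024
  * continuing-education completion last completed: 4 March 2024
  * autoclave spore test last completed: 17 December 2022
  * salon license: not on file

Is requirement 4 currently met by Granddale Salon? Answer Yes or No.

No

4. autoclave spore test 577 days ago vs limit 540 → not met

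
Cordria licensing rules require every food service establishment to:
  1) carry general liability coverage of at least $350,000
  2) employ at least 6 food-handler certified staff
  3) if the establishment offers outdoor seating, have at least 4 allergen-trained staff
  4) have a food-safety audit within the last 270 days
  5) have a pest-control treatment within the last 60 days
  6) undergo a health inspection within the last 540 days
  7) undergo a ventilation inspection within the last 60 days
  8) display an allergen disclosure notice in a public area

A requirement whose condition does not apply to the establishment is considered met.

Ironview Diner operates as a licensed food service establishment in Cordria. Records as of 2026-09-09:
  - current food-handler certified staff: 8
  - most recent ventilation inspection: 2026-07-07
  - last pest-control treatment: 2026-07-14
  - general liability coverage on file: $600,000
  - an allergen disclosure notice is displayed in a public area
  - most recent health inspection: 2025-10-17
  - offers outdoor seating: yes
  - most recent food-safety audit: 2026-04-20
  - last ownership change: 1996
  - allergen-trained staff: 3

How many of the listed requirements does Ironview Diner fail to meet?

1. general liability coverage $600,000 ≥ $350,000 → met
2. food-handler certified staff 8 ≥ 6 → met
3. condition 'offers outdoor seating' holds; allergen-trained staff 3 < 4 → not met
4. food-safety audit 142 days ago vs limit 270 → met
5. pest-control treatment 57 days ago vs limit 60 → met
6. health inspection 327 days ago vs limit 540 → met
7. ventilation inspection 64 days ago vs limit 60 → not met
8. allergen disclosure notice present → met
Not met: 2 of 8

2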